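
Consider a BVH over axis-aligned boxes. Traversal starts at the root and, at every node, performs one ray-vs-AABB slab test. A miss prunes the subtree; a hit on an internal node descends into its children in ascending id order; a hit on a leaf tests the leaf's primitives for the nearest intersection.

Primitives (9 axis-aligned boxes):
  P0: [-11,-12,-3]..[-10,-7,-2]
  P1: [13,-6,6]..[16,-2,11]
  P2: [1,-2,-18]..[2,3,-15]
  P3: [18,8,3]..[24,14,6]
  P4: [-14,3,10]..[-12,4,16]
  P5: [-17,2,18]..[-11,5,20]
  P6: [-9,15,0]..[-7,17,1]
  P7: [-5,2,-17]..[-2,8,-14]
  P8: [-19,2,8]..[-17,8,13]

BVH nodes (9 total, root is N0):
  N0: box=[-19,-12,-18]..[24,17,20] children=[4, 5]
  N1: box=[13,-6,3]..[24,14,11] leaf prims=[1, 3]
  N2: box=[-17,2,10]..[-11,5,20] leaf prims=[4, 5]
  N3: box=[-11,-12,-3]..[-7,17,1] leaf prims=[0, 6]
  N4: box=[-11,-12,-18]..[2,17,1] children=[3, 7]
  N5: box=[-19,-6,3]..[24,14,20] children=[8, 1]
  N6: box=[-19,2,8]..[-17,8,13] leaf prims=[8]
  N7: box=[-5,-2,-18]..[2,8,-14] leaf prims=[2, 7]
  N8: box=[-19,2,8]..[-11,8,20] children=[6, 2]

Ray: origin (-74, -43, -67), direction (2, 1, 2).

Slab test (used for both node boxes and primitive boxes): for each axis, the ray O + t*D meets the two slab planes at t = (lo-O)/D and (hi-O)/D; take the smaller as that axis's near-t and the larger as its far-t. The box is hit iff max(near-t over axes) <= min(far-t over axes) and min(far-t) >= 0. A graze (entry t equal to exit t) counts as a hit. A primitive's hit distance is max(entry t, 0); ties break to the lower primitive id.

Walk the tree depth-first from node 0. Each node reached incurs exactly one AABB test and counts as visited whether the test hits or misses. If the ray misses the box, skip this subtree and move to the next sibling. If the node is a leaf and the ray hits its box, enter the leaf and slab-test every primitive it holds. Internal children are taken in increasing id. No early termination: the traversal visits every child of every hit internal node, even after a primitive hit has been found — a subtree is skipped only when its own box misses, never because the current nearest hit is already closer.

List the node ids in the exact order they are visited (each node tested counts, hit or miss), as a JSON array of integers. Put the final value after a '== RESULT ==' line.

Walk:
N0 x:[55/2,49] y:[31,60] z:[49/2,87/2] -> hit [31,87/2], descend [4, 5]
  N4 x:[63/2,38] y:[31,60] z:[49/2,34] -> hit [63/2,34], descend [3, 7]
    N3 x:[63/2,67/2] y:[31,60] z:[32,34] -> hit [32,67/2] leaf, test {P0@t=32, P6(miss)}
    N7 x:[69/2,38] y:[41,51] z:[49/2,53/2] -> miss, prune
  N5 x:[55/2,49] y:[37,57] z:[35,87/2] -> hit [37,87/2], descend [1, 8]
    N1 x:[87/2,49] y:[37,57] z:[35,39] -> miss, prune
    N8 x:[55/2,63/2] y:[45,51] z:[75/2,87/2] -> miss, prune

Visited [0, 4, 3, 7, 5, 1, 8]. Tests: 7 box, 1 leaf. Nearest: P0.

== RESULT ==
[0, 4, 3, 7, 5, 1, 8]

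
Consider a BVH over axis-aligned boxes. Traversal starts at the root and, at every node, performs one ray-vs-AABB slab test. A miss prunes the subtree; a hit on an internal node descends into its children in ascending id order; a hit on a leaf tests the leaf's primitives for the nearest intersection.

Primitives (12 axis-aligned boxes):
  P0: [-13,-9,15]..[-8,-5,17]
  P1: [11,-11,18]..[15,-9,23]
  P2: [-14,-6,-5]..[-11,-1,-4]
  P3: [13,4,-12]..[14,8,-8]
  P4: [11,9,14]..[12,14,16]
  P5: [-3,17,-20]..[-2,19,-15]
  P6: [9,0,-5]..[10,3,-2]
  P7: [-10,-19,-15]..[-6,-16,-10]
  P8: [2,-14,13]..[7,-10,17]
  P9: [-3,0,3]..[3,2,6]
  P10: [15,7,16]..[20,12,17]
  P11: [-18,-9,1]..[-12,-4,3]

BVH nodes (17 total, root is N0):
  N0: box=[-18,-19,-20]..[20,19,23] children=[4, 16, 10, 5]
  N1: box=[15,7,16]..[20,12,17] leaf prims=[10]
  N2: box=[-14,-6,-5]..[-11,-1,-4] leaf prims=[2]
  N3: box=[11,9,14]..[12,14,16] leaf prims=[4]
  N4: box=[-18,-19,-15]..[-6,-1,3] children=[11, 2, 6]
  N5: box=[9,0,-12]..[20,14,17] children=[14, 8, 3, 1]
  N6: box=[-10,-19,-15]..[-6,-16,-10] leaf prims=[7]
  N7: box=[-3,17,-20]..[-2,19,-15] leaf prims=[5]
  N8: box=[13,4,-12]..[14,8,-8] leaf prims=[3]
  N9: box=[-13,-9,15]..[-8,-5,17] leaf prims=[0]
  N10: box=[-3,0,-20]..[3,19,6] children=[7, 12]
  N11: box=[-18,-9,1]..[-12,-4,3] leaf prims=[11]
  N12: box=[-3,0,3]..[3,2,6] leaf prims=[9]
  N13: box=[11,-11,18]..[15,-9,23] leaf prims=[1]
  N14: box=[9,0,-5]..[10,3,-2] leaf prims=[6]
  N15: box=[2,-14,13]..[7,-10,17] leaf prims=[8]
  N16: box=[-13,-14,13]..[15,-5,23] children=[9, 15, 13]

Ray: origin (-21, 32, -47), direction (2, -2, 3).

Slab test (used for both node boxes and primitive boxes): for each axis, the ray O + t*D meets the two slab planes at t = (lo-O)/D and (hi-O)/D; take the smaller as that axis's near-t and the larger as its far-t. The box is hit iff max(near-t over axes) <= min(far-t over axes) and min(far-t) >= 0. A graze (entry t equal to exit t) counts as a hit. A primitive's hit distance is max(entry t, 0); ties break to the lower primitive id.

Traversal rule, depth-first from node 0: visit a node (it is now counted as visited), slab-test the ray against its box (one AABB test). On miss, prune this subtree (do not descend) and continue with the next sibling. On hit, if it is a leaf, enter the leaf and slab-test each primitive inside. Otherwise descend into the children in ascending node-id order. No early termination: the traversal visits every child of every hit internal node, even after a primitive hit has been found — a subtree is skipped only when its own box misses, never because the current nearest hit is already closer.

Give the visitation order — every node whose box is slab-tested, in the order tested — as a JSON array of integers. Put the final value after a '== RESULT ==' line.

Trace the traversal:
N0 x:[3/2,41/2] y:[13/2,51/2] z:[9,70/3] -> hit [9,41/2], descend [4, 5, 10, 16]
  N4 x:[3/2,15/2] y:[33/2,51/2] z:[32/3,50/3] -> miss, prune
  N5 x:[15,41/2] y:[9,16] z:[35/3,64/3] -> hit [15,16], descend [1, 3, 8, 14]
    N1 x:[18,41/2] y:[10,25/2] z:[21,64/3] -> miss, prune
    N3 x:[16,33/2] y:[9,23/2] z:[61/3,21] -> miss, prune
    N8 x:[17,35/2] y:[12,14] z:[35/3,13] -> miss, prune
    N14 x:[15,31/2] y:[29/2,16] z:[14,15] -> hit [15,15] leaf, test {P6@t=15}
  N10 x:[9,12] y:[13/2,16] z:[9,53/3] -> hit [9,12], descend [7, 12]
    N7 x:[9,19/2] y:[13/2,15/2] z:[9,32/3] -> miss, prune
    N12 x:[9,12] y:[15,16] z:[50/3,53/3] -> miss, prune
  N16 x:[4,18] y:[37/2,23] z:[20,70/3] -> miss, prune

Summary -> nodes [0, 4, 5, 1, 3, 8, 14, 10, 7, 12, 16]; box-tests=11; leaf-entries=1; first=P6

== RESULT ==
[0, 4, 5, 1, 3, 8, 14, 10, 7, 12, 16]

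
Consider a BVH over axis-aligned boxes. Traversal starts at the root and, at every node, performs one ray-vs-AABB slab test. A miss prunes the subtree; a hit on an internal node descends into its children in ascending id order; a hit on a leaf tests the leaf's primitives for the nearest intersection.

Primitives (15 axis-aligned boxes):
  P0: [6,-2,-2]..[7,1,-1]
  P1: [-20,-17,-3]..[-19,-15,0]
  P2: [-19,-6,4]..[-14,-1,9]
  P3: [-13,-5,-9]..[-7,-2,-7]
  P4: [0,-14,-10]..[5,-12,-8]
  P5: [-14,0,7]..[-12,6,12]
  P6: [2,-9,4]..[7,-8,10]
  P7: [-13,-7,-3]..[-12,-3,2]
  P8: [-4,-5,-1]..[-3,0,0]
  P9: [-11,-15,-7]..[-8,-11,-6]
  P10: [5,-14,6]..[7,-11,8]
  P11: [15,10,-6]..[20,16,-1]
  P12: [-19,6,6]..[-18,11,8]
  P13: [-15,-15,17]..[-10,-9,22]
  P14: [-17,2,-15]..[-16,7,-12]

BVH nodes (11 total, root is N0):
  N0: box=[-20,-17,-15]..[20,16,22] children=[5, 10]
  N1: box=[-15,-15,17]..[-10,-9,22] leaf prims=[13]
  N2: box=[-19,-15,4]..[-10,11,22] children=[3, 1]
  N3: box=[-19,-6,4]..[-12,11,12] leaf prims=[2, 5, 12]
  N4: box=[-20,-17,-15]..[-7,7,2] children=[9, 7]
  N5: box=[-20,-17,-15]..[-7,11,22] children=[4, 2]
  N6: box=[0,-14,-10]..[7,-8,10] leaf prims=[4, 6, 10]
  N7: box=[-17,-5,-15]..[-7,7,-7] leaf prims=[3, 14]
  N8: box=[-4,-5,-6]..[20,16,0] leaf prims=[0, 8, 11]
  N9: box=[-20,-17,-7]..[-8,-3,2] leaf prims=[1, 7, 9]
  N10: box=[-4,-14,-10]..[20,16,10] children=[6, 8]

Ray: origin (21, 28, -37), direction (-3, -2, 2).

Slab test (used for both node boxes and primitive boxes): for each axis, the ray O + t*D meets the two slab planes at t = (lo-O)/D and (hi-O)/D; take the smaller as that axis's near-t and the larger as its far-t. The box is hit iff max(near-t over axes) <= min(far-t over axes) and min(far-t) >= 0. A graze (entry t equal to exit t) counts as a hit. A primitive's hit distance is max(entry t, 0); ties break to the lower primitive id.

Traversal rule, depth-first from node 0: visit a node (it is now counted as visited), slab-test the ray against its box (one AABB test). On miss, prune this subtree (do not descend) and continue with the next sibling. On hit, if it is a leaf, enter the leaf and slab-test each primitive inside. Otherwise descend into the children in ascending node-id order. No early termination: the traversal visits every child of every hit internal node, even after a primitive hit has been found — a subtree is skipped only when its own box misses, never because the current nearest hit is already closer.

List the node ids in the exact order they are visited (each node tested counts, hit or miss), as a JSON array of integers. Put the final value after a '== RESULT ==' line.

Trace the traversal:
N0 x:[1/3,41/3] y:[6,45/2] z:[11,59/2] -> hit [11,41/3], descend [5, 10]
  N5 x:[28/3,41/3] y:[17/2,45/2] z:[11,59/2] -> hit [11,41/3], descend [2, 4]
    N2 x:[31/3,40/3] y:[17/2,43/2] z:[41/2,59/2] -> miss, prune
    N4 x:[28/3,41/3] y:[21/2,45/2] z:[11,39/2] -> hit [11,41/3], descend [7, 9]
      N7 x:[28/3,38/3] y:[21/2,33/2] z:[11,15] -> hit [11,38/3] leaf, test {P3(miss), P14@t=37/3}
      N9 x:[29/3,41/3] y:[31/2,45/2] z:[15,39/2] -> miss, prune
  N10 x:[1/3,25/3] y:[6,21] z:[27/2,47/2] -> miss, prune

Summary -> nodes [0, 5, 2, 4, 7, 9, 10]; box-tests=7; leaf-entries=1; first=P14

== RESULT ==
[0, 5, 2, 4, 7, 9, 10]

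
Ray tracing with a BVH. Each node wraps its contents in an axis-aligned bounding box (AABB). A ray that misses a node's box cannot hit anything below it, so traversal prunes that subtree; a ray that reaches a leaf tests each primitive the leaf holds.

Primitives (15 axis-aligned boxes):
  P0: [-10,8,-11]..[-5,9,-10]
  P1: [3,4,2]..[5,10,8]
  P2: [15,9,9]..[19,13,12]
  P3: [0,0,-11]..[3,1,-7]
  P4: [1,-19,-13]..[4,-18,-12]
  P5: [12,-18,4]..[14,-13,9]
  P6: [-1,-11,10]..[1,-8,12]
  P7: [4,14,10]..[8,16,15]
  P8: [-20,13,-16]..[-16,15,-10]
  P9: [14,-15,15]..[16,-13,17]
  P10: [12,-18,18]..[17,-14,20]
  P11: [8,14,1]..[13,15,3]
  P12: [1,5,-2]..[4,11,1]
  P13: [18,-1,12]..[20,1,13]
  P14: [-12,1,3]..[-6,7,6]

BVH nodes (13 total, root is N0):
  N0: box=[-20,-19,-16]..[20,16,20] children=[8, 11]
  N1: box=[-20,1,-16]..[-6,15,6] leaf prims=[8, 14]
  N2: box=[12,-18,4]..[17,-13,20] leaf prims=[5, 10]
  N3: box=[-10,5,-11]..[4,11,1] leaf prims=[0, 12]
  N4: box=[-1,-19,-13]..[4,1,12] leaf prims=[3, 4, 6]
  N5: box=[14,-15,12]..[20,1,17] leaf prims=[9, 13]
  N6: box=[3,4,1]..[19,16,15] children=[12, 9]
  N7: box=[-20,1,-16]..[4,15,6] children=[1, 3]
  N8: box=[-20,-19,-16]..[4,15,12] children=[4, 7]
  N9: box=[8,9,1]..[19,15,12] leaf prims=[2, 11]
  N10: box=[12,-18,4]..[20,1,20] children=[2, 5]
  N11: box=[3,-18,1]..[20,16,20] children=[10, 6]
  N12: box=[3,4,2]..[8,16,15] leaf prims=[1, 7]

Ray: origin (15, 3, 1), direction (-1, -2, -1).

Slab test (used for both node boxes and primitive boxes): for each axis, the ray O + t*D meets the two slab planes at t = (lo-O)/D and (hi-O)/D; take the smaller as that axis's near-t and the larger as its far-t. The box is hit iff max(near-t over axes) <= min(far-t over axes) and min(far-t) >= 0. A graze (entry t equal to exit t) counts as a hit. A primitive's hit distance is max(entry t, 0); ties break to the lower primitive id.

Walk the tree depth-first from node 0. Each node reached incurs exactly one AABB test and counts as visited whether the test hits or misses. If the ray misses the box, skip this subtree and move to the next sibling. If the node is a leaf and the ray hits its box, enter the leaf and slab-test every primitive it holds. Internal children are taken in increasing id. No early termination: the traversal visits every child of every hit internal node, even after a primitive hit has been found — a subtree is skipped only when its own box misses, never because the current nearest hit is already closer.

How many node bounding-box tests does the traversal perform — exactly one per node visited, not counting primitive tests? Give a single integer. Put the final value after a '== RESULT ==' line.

Walk:
N0 x:[-5,35] y:[-13/2,11] z:[-19,17] -> hit [-5,11], descend [8, 11]
  N8 x:[11,35] y:[-6,11] z:[-11,17] -> hit [11,11], descend [4, 7]
    N4 x:[11,16] y:[1,11] z:[-11,14] -> hit [11,11] leaf, test {P3(miss), P4(miss), P6(miss)}
    N7 x:[11,35] y:[-6,1] z:[-5,17] -> miss, prune
  N11 x:[-5,12] y:[-13/2,21/2] z:[-19,0] -> hit [-5,0], descend [6, 10]
    N6 x:[-4,12] y:[-13/2,-1/2] z:[-14,0] -> miss, prune
    N10 x:[-5,3] y:[1,21/2] z:[-19,-3] -> miss, prune

Summary -> nodes [0, 8, 4, 7, 11, 6, 10]; box-tests=7; leaf-entries=1; first=miss

== RESULT ==
7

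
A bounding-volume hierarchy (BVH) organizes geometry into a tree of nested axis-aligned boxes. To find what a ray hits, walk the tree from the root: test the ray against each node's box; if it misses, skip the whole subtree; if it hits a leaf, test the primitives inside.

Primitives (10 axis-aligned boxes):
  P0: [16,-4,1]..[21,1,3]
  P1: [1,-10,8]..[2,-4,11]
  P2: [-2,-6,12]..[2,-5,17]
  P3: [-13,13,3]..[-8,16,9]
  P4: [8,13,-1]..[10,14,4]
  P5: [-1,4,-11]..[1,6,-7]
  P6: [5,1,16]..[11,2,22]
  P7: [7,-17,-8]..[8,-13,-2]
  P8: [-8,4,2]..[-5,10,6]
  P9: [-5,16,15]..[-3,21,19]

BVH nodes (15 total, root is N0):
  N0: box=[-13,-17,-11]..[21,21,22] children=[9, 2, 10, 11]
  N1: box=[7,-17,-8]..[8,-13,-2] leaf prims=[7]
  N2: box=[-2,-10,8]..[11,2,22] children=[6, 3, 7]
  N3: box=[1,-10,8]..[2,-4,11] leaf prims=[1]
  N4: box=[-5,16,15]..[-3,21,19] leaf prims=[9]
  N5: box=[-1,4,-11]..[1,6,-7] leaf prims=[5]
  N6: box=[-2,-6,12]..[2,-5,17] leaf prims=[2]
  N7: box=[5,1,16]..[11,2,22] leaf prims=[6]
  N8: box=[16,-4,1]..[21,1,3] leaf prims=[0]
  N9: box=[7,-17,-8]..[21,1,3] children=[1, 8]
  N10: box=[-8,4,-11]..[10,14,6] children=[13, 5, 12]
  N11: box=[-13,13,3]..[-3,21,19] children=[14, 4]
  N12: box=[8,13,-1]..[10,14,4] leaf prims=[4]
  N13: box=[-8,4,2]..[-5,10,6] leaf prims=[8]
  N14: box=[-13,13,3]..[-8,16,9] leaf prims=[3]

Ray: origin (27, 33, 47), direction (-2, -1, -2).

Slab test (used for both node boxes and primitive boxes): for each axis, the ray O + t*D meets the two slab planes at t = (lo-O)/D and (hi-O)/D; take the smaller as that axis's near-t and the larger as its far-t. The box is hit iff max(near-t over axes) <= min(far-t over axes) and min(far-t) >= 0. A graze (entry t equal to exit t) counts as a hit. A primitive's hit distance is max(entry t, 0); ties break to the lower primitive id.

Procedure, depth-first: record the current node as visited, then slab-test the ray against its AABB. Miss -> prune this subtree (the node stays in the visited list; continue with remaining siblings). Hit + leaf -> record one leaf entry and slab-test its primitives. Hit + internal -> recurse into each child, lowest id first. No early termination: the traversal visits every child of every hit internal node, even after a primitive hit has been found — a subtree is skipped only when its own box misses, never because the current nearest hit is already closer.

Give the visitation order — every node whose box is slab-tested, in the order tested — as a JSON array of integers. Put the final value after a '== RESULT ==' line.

Trace the traversal:
N0 x:[3,20] y:[12,50] z:[25/2,29] -> hit [25/2,20], descend [2, 9, 10, 11]
  N2 x:[8,29/2] y:[31,43] z:[25/2,39/2] -> miss, prune
  N9 x:[3,10] y:[32,50] z:[22,55/2] -> miss, prune
  N10 x:[17/2,35/2] y:[19,29] z:[41/2,29] -> miss, prune
  N11 x:[15,20] y:[12,20] z:[14,22] -> hit [15,20], descend [4, 14]
    N4 x:[15,16] y:[12,17] z:[14,16] -> hit [15,16] leaf, test {P9@t=15}
    N14 x:[35/2,20] y:[17,20] z:[19,22] -> hit [19,20] leaf, test {P3@t=19}

Visited [0, 2, 9, 10, 11, 4, 14]. Tests: 7 box, 2 leaf. Nearest: P9.

== RESULT ==
[0, 2, 9, 10, 11, 4, 14]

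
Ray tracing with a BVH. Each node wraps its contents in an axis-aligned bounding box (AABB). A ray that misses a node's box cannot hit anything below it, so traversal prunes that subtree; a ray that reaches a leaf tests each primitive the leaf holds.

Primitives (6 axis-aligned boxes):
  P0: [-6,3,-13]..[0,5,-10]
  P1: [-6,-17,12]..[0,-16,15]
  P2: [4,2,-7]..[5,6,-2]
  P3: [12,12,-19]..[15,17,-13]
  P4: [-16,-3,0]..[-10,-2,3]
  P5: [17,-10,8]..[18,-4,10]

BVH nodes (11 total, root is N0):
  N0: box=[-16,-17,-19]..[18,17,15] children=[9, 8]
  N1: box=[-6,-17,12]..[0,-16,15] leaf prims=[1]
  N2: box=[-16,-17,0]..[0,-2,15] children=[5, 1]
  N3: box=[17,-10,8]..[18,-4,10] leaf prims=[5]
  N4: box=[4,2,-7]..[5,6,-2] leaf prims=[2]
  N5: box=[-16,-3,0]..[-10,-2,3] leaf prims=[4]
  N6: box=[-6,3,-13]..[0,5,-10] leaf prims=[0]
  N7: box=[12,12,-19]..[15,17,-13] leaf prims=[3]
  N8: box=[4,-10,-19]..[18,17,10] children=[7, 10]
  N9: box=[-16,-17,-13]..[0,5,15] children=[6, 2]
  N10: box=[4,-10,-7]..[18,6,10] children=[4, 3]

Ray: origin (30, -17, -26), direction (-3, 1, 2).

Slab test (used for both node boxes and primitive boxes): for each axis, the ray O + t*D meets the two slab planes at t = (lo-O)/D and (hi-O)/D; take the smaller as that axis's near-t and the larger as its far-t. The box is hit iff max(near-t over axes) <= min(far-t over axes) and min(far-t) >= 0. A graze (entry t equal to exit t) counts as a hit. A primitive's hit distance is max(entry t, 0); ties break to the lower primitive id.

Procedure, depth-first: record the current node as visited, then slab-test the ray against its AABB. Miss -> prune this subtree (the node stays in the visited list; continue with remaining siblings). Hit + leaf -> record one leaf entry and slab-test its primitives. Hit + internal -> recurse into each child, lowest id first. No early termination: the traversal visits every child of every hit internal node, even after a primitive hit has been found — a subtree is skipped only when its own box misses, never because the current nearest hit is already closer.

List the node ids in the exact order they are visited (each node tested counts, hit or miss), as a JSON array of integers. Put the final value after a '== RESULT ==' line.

Walk:
N0 x:[4,46/3] y:[0,34] z:[7/2,41/2] -> hit [4,46/3], descend [8, 9]
  N8 x:[4,26/3] y:[7,34] z:[7/2,18] -> hit [7,26/3], descend [7, 10]
    N7 x:[5,6] y:[29,34] z:[7/2,13/2] -> miss, prune
    N10 x:[4,26/3] y:[7,23] z:[19/2,18] -> miss, prune
  N9 x:[10,46/3] y:[0,22] z:[13/2,41/2] -> hit [10,46/3], descend [2, 6]
    N2 x:[10,46/3] y:[0,15] z:[13,41/2] -> hit [13,15], descend [1, 5]
      N1 x:[10,12] y:[0,1] z:[19,41/2] -> miss, prune
      N5 x:[40/3,46/3] y:[14,15] z:[13,29/2] -> hit [14,29/2] leaf, test {P4@t=14}
    N6 x:[10,12] y:[20,22] z:[13/2,8] -> miss, prune

Visited [0, 8, 7, 10, 9, 2, 1, 5, 6]. Tests: 9 box, 1 leaf. Nearest: P4.

== RESULT ==
[0, 8, 7, 10, 9, 2, 1, 5, 6]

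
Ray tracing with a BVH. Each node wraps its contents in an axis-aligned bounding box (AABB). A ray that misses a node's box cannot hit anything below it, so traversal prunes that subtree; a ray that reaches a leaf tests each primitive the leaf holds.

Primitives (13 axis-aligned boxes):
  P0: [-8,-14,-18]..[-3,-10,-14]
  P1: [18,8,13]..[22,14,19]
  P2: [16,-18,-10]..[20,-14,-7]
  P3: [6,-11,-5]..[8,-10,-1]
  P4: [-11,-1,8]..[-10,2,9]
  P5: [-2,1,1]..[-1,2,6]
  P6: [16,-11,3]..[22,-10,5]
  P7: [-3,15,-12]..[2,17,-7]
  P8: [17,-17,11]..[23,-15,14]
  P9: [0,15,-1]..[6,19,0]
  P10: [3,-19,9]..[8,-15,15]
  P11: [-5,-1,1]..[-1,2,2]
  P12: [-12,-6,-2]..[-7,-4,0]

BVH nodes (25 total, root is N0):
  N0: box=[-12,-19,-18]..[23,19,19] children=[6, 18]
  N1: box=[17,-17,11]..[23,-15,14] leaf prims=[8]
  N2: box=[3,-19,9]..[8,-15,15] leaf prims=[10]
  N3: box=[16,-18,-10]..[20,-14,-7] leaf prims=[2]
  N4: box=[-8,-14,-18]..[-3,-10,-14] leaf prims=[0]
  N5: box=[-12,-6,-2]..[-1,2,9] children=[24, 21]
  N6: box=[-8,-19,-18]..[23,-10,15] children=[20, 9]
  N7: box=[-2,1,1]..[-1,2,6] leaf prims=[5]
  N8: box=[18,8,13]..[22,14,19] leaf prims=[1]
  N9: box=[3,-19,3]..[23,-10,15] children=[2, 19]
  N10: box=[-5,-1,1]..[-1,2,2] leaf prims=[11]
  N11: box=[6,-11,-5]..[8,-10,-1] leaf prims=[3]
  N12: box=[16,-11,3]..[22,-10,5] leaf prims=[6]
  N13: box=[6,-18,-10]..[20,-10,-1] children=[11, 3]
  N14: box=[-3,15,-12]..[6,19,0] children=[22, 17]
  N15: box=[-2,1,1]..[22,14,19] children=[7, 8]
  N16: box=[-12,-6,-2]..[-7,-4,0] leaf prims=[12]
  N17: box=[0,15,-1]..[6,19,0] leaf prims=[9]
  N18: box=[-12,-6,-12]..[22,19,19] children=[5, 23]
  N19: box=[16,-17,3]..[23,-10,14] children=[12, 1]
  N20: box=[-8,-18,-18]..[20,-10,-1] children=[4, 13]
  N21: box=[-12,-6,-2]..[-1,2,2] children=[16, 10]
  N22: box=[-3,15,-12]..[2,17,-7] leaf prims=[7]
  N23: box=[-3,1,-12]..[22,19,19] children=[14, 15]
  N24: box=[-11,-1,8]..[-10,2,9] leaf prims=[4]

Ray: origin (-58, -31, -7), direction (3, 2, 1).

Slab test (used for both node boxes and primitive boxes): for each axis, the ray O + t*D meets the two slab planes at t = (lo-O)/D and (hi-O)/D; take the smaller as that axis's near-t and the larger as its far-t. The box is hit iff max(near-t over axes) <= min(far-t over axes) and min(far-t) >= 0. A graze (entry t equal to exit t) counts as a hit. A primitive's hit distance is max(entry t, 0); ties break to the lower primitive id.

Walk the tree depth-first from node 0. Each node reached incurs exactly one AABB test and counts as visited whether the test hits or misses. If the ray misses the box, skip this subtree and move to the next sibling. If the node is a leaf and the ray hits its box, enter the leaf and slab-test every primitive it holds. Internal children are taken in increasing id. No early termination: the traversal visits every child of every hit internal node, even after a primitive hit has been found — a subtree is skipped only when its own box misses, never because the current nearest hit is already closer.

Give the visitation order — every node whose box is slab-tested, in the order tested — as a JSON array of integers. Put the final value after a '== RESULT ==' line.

Traverse from the root:
N0 x:[46/3,27] y:[6,25] z:[-11,26] -> hit [46/3,25], descend [6, 18]
  N6 x:[50/3,27] y:[6,21/2] z:[-11,22] -> miss, prune
  N18 x:[46/3,80/3] y:[25/2,25] z:[-5,26] -> hit [46/3,25], descend [5, 23]
    N5 x:[46/3,19] y:[25/2,33/2] z:[5,16] -> hit [46/3,16], descend [21, 24]
      N21 x:[46/3,19] y:[25/2,33/2] z:[5,9] -> miss, prune
      N24 x:[47/3,16] y:[15,33/2] z:[15,16] -> hit [47/3,16] leaf, test {P4@t=47/3}
    N23 x:[55/3,80/3] y:[16,25] z:[-5,26] -> hit [55/3,25], descend [14, 15]
      N14 x:[55/3,64/3] y:[23,25] z:[-5,7] -> miss, prune
      N15 x:[56/3,80/3] y:[16,45/2] z:[8,26] -> hit [56/3,45/2], descend [7, 8]
        N7 x:[56/3,19] y:[16,33/2] z:[8,13] -> miss, prune
        N8 x:[76/3,80/3] y:[39/2,45/2] z:[20,26] -> miss, prune

Visited [0, 6, 18, 5, 21, 24, 23, 14, 15, 7, 8]. Tests: 11 box, 1 leaf. Nearest: P4.

== RESULT ==
[0, 6, 18, 5, 21, 24, 23, 14, 15, 7, 8]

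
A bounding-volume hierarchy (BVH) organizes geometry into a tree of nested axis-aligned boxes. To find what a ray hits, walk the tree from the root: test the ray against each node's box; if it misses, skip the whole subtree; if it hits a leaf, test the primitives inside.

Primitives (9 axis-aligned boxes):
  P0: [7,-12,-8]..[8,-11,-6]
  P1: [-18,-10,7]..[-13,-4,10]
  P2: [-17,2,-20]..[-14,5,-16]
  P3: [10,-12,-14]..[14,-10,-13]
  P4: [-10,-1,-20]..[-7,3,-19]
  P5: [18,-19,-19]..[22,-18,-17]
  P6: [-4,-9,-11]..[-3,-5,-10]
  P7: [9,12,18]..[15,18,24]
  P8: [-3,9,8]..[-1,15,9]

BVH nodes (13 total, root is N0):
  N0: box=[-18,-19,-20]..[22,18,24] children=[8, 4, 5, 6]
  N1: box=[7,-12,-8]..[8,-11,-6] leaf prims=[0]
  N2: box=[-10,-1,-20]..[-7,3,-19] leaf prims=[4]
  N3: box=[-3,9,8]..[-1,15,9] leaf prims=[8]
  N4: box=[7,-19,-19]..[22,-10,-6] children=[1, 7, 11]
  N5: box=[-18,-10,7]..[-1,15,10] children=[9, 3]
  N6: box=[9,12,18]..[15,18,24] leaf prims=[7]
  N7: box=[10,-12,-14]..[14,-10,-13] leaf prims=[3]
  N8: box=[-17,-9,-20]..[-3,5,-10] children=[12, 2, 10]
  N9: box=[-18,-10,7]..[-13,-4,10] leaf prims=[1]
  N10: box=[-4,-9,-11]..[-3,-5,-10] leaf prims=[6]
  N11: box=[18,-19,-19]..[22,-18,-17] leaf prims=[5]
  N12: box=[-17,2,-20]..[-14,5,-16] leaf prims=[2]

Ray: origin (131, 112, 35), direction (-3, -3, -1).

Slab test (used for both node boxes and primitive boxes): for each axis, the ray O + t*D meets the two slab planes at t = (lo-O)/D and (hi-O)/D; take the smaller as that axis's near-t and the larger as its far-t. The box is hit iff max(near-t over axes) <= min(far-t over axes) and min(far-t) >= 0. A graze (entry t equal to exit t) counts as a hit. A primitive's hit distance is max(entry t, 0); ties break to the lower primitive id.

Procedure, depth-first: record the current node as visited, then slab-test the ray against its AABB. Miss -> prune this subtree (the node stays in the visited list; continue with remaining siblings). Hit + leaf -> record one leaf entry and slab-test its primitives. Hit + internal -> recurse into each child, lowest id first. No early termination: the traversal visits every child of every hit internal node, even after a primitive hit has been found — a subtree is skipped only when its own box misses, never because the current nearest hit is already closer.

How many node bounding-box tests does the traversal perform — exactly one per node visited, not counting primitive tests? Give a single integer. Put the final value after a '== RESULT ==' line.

Walk:
N0 x:[109/3,149/3] y:[94/3,131/3] z:[11,55] -> hit [109/3,131/3], descend [4, 5, 6, 8]
  N4 x:[109/3,124/3] y:[122/3,131/3] z:[41,54] -> hit [41,124/3], descend [1, 7, 11]
    N1 x:[41,124/3] y:[41,124/3] z:[41,43] -> hit [41,124/3] leaf, test {P0@t=41}
    N7 x:[39,121/3] y:[122/3,124/3] z:[48,49] -> miss, prune
    N11 x:[109/3,113/3] y:[130/3,131/3] z:[52,54] -> miss, prune
  N5 x:[44,149/3] y:[97/3,122/3] z:[25,28] -> miss, prune
  N6 x:[116/3,122/3] y:[94/3,100/3] z:[11,17] -> miss, prune
  N8 x:[134/3,148/3] y:[107/3,121/3] z:[45,55] -> miss, prune

8 AABB tests over nodes [0, 4, 1, 7, 11, 5, 6, 8]; 1 leaf entered; closest P0.

== RESULT ==
8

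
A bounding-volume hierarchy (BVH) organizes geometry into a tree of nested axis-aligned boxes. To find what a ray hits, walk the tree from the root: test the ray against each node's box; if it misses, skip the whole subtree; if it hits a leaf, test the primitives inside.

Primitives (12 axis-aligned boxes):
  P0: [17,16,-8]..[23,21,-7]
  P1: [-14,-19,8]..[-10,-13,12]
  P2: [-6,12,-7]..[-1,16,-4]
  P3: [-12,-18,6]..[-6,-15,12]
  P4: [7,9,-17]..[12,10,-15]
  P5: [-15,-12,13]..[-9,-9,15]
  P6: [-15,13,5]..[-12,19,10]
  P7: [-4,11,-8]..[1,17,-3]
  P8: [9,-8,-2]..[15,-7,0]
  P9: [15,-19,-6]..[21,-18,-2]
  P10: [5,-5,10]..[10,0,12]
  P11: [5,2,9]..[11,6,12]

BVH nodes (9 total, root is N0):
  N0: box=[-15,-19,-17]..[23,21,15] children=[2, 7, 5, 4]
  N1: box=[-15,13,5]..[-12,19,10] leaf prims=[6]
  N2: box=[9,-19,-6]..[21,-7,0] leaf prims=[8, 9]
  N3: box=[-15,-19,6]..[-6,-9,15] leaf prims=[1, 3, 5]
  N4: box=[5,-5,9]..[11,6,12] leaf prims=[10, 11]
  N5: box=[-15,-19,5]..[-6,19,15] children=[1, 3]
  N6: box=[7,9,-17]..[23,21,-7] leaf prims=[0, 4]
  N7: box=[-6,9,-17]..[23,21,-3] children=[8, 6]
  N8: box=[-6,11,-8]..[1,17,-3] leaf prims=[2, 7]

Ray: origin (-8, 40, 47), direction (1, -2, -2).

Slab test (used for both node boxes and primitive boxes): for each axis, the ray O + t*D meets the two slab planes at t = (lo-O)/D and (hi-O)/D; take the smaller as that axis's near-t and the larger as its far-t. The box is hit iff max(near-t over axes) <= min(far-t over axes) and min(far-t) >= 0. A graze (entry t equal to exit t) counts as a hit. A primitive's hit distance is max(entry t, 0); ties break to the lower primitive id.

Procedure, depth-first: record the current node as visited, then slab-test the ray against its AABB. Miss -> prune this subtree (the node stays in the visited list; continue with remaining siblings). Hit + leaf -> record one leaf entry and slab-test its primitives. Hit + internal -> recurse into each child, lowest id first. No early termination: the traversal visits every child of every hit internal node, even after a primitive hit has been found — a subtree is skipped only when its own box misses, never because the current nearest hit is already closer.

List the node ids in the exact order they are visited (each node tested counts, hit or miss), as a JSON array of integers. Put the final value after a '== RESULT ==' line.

Trace the traversal:
N0 x:[-7,31] y:[19/2,59/2] z:[16,32] -> hit [16,59/2], descend [2, 4, 5, 7]
  N2 x:[17,29] y:[47/2,59/2] z:[47/2,53/2] -> hit [47/2,53/2] leaf, test {P8(miss), P9(miss)}
  N4 x:[13,19] y:[17,45/2] z:[35/2,19] -> hit [35/2,19] leaf, test {P10(miss), P11@t=35/2}
  N5 x:[-7,2] y:[21/2,59/2] z:[16,21] -> miss, prune
  N7 x:[2,31] y:[19/2,31/2] z:[25,32] -> miss, prune

order=[0, 2, 4, 5, 7]  |boxes|=5  |leaves|=2  hit=P11

== RESULT ==
[0, 2, 4, 5, 7]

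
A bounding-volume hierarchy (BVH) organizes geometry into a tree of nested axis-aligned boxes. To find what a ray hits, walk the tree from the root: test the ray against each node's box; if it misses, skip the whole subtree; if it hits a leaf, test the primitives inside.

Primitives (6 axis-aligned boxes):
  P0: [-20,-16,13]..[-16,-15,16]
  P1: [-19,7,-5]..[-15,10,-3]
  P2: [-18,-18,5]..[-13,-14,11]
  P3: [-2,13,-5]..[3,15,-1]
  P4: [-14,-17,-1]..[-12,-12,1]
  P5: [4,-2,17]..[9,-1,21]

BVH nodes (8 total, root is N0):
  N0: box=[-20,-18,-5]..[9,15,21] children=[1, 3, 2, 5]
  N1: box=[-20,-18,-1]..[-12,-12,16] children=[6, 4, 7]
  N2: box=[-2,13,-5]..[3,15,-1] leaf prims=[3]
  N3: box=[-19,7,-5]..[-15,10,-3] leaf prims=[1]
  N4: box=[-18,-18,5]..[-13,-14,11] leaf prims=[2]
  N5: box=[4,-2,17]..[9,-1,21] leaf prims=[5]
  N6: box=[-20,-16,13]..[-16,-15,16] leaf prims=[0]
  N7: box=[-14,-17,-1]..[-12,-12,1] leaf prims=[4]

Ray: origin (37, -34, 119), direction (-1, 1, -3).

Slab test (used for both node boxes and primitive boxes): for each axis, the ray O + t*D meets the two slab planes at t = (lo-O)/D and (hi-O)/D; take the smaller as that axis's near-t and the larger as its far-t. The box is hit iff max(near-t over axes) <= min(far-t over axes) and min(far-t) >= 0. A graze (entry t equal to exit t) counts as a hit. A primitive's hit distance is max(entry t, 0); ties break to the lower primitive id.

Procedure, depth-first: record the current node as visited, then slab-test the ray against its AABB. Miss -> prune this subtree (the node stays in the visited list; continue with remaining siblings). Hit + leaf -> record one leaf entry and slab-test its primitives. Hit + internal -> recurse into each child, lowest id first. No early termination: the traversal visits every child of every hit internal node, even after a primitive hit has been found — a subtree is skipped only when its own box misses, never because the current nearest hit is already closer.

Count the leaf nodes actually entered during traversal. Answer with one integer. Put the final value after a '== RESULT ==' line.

Traverse from the root:
N0 x:[28,57] y:[16,49] z:[98/3,124/3] -> hit [98/3,124/3], descend [1, 2, 3, 5]
  N1 x:[49,57] y:[16,22] z:[103/3,40] -> miss, prune
  N2 x:[34,39] y:[47,49] z:[40,124/3] -> miss, prune
  N3 x:[52,56] y:[41,44] z:[122/3,124/3] -> miss, prune
  N5 x:[28,33] y:[32,33] z:[98/3,34] -> hit [98/3,33] leaf, test {P5@t=98/3}

Summary -> nodes [0, 1, 2, 3, 5]; box-tests=5; leaf-entries=1; first=P5

== RESULT ==
1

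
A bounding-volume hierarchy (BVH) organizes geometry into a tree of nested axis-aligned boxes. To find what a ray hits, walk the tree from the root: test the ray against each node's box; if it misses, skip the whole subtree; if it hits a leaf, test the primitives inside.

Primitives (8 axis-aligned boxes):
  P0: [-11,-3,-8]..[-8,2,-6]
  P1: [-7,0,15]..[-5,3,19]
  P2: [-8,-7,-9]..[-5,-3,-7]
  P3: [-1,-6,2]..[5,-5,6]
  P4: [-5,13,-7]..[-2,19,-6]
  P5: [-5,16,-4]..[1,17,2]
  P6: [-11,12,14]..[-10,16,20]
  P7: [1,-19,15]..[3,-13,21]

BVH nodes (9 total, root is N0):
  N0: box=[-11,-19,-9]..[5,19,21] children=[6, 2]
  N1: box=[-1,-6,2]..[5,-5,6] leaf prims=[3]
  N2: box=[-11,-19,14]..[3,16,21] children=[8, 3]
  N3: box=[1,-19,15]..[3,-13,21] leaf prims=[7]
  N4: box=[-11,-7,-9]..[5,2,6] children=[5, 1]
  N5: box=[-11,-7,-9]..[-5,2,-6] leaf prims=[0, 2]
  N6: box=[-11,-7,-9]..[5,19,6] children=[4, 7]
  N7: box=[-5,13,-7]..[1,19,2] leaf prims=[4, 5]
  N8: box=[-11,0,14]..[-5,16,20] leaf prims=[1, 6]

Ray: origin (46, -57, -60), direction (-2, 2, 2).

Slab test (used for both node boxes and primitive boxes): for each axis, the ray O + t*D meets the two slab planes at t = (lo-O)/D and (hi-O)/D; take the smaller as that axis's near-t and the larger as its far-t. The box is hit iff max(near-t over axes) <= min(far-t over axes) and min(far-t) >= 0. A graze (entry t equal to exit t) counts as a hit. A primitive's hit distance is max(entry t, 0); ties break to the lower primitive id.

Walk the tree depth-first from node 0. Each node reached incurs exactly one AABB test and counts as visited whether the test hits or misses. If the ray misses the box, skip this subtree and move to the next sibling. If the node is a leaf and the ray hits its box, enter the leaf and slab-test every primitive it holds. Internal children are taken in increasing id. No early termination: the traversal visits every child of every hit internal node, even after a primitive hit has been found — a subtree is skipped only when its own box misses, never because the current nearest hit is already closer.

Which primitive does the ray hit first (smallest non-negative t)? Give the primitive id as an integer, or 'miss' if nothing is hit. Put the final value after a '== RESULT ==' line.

Walk:
N0 x:[41/2,57/2] y:[19,38] z:[51/2,81/2] -> hit [51/2,57/2], descend [2, 6]
  N2 x:[43/2,57/2] y:[19,73/2] z:[37,81/2] -> miss, prune
  N6 x:[41/2,57/2] y:[25,38] z:[51/2,33] -> hit [51/2,57/2], descend [4, 7]
    N4 x:[41/2,57/2] y:[25,59/2] z:[51/2,33] -> hit [51/2,57/2], descend [1, 5]
      N1 x:[41/2,47/2] y:[51/2,26] z:[31,33] -> miss, prune
      N5 x:[51/2,57/2] y:[25,59/2] z:[51/2,27] -> hit [51/2,27] leaf, test {P0@t=27, P2@t=51/2}
    N7 x:[45/2,51/2] y:[35,38] z:[53/2,31] -> miss, prune

Summary -> nodes [0, 2, 6, 4, 1, 5, 7]; box-tests=7; leaf-entries=1; first=P2

== RESULT ==
2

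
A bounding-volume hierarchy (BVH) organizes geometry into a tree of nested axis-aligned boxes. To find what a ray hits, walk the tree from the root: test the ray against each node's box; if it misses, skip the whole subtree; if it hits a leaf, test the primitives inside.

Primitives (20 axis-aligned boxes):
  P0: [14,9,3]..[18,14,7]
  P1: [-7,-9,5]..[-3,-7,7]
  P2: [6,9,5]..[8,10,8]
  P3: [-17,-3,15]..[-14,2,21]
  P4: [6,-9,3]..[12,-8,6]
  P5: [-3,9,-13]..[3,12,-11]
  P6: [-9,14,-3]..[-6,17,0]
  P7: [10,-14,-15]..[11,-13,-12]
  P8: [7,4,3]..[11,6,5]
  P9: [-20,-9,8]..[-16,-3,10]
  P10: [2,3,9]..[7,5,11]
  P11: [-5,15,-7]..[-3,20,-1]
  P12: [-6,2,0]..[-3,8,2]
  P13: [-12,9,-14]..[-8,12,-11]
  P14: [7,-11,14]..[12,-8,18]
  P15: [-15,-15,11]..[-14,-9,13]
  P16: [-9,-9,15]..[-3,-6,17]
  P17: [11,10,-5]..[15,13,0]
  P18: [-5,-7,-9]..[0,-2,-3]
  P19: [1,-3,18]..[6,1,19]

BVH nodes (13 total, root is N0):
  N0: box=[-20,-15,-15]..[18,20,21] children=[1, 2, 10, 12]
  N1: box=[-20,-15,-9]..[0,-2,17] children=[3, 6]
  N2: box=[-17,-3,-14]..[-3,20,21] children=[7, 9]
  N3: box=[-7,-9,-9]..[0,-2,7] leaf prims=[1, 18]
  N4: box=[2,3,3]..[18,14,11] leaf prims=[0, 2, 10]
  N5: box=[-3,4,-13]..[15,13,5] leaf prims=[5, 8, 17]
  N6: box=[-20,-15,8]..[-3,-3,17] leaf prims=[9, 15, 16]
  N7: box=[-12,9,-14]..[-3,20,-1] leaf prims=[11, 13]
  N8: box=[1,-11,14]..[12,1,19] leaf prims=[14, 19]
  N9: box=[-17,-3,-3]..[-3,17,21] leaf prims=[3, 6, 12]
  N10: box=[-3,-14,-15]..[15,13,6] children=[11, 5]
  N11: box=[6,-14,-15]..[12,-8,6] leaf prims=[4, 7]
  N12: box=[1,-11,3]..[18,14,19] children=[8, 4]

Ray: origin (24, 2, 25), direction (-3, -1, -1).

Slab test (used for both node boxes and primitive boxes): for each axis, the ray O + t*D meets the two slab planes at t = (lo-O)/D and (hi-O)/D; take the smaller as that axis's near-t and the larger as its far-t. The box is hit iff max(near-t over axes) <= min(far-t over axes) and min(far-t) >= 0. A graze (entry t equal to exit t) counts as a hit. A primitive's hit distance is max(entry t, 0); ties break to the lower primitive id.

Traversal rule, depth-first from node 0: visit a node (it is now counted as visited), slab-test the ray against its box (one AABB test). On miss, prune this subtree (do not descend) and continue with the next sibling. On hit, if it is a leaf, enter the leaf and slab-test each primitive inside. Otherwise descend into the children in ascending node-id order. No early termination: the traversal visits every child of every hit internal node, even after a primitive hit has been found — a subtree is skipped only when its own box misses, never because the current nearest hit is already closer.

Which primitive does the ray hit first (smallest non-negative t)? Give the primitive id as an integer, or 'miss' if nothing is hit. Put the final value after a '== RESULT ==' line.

Trace the traversal:
N0 x:[2,44/3] y:[-18,17] z:[4,40] -> hit [4,44/3], descend [1, 2, 10, 12]
  N1 x:[8,44/3] y:[4,17] z:[8,34] -> hit [8,44/3], descend [3, 6]
    N3 x:[8,31/3] y:[4,11] z:[18,34] -> miss, prune
    N6 x:[9,44/3] y:[5,17] z:[8,17] -> hit [9,44/3] leaf, test {P9(miss), P15@t=38/3, P16@t=9}
  N2 x:[9,41/3] y:[-18,5] z:[4,39] -> miss, prune
  N10 x:[3,9] y:[-11,16] z:[19,40] -> miss, prune
  N12 x:[2,23/3] y:[-12,13] z:[6,22] -> hit [6,23/3], descend [4, 8]
    N4 x:[2,22/3] y:[-12,-1] z:[14,22] -> miss, prune
    N8 x:[4,23/3] y:[1,13] z:[6,11] -> hit [6,23/3] leaf, test {P14(miss), P19(miss)}

9 AABB tests over nodes [0, 1, 3, 6, 2, 10, 12, 4, 8]; 2 leaves entered; closest P16.

== RESULT ==
16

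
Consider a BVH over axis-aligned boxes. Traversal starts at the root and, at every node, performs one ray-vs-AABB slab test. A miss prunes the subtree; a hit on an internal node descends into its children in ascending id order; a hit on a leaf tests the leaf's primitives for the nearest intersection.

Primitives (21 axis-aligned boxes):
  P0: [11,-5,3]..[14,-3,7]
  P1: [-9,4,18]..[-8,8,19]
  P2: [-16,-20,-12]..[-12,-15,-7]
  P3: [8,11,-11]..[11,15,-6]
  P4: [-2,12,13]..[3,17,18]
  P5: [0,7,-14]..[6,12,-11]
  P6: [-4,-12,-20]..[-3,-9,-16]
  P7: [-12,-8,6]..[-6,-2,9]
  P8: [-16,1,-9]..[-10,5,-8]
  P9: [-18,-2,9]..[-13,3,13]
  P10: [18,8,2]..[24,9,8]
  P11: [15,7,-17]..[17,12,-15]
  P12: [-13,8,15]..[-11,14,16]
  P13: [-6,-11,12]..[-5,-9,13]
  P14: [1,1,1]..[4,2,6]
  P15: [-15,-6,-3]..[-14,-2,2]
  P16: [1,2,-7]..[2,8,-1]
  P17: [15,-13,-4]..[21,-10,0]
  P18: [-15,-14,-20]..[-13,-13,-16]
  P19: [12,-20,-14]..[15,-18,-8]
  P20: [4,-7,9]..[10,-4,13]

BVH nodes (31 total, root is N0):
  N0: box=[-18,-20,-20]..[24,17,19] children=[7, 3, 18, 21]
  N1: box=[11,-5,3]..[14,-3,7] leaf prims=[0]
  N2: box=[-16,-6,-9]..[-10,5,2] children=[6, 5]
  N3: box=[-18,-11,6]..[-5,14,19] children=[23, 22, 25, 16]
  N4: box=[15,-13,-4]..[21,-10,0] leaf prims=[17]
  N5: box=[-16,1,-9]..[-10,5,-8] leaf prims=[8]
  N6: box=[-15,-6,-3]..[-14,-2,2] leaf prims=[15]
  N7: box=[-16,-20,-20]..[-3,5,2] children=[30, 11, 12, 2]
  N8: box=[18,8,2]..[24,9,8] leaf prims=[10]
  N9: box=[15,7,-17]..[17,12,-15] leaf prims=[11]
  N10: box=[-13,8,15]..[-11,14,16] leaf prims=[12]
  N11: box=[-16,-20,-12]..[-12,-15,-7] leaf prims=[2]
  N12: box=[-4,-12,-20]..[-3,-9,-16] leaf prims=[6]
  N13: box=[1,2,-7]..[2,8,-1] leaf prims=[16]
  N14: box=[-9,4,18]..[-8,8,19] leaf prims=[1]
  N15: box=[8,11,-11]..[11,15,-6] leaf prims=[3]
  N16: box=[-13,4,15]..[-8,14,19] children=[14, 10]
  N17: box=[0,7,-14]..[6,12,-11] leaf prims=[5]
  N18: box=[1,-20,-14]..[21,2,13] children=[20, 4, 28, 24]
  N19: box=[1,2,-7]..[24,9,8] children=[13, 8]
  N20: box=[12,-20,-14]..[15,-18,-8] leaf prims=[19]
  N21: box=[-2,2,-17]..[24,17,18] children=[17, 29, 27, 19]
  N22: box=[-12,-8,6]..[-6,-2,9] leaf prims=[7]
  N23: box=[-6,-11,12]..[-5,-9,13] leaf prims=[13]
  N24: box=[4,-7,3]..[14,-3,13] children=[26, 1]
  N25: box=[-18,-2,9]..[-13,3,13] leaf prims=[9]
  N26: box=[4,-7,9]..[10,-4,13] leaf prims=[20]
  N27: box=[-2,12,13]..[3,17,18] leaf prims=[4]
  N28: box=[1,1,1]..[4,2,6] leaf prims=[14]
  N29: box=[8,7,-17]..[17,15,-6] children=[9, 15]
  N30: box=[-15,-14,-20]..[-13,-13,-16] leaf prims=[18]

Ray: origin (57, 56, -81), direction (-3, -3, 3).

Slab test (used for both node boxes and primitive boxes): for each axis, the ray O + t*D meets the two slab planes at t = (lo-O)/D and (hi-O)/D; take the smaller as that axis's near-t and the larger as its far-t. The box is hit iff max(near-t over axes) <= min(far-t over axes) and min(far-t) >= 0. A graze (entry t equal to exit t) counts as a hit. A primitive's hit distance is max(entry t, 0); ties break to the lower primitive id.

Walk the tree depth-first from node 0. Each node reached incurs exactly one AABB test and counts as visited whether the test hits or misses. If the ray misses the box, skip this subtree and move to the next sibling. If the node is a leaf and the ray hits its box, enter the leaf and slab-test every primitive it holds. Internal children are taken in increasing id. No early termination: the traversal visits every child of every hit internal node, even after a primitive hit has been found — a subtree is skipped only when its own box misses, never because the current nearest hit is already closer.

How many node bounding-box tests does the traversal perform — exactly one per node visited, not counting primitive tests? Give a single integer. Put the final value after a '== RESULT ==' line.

Traverse from the root:
N0 x:[11,25] y:[13,76/3] z:[61/3,100/3] -> hit [61/3,25], descend [3, 7, 18, 21]
  N3 x:[62/3,25] y:[14,67/3] z:[29,100/3] -> miss, prune
  N7 x:[20,73/3] y:[17,76/3] z:[61/3,83/3] -> hit [61/3,73/3], descend [2, 11, 12, 30]
    N2 x:[67/3,73/3] y:[17,62/3] z:[24,83/3] -> miss, prune
    N11 x:[23,73/3] y:[71/3,76/3] z:[23,74/3] -> hit [71/3,73/3] leaf, test {P2@t=71/3}
    N12 x:[20,61/3] y:[65/3,68/3] z:[61/3,65/3] -> miss, prune
    N30 x:[70/3,24] y:[23,70/3] z:[61/3,65/3] -> miss, prune
  N18 x:[12,56/3] y:[18,76/3] z:[67/3,94/3] -> miss, prune
  N21 x:[11,59/3] y:[13,18] z:[64/3,33] -> miss, prune

order=[0, 3, 7, 2, 11, 12, 30, 18, 21]  |boxes|=9  |leaves|=1  hit=P2

== RESULT ==
9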